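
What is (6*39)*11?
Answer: 2574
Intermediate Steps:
(6*39)*11 = 234*11 = 2574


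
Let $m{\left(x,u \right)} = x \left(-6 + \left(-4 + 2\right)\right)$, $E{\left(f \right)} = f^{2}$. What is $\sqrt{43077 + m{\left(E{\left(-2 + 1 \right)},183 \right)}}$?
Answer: $\sqrt{43069} \approx 207.53$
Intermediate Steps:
$m{\left(x,u \right)} = - 8 x$ ($m{\left(x,u \right)} = x \left(-6 - 2\right) = x \left(-8\right) = - 8 x$)
$\sqrt{43077 + m{\left(E{\left(-2 + 1 \right)},183 \right)}} = \sqrt{43077 - 8 \left(-2 + 1\right)^{2}} = \sqrt{43077 - 8 \left(-1\right)^{2}} = \sqrt{43077 - 8} = \sqrt{43069}$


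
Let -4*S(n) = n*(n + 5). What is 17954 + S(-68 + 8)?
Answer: 17129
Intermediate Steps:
S(n) = -n*(5 + n)/4 (S(n) = -n*(n + 5)/4 = -n*(5 + n)/4)
17954 + S(-68 + 8) = 17954 - (-68 + 8)*(5 + (-68 + 8))/4 = 17954 - ¼*(-60)*(5 - 60) = 17954 - ¼*(-60)*(-55) = 17954 - 825 = 17129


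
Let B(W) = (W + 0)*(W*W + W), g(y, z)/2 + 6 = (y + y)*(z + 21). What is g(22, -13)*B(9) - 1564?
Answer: 558956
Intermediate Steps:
g(y, z) = -12 + 4*y*(21 + z) (g(y, z) = -12 + 2*((y + y)*(z + 21)) = -12 + 2*((2*y)*(21 + z)) = -12 + 2*(2*y*(21 + z)) = -12 + 4*y*(21 + z))
B(W) = W*(W + W²) (B(W) = W*(W² + W) = W*(W + W²))
g(22, -13)*B(9) - 1564 = (-12 + 84*22 + 4*22*(-13))*(9²*(1 + 9)) - 1564 = (-12 + 1848 - 1144)*(81*10) - 1564 = 692*810 - 1564 = 560520 - 1564 = 558956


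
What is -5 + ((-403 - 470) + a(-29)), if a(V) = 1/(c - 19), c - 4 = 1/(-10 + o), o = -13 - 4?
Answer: -356495/406 ≈ -878.07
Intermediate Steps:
o = -17
c = 107/27 (c = 4 + 1/(-10 - 17) = 4 + 1/(-27) = 4 - 1/27 = 107/27 ≈ 3.9630)
a(V) = -27/406 (a(V) = 1/(107/27 - 19) = 1/(-406/27) = -27/406)
-5 + ((-403 - 470) + a(-29)) = -5 + ((-403 - 470) - 27/406) = -5 + (-873 - 27/406) = -5 - 354465/406 = -356495/406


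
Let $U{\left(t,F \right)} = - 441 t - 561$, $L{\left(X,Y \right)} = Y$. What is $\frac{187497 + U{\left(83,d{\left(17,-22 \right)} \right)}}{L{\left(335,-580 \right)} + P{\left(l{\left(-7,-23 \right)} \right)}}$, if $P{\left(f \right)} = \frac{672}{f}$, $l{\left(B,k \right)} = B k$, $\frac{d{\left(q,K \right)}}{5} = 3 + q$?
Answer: $- \frac{3457659}{13244} \approx -261.07$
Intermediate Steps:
$d{\left(q,K \right)} = 15 + 5 q$ ($d{\left(q,K \right)} = 5 \left(3 + q\right) = 15 + 5 q$)
$U{\left(t,F \right)} = -561 - 441 t$
$\frac{187497 + U{\left(83,d{\left(17,-22 \right)} \right)}}{L{\left(335,-580 \right)} + P{\left(l{\left(-7,-23 \right)} \right)}} = \frac{187497 - 37164}{-580 + \frac{672}{\left(-7\right) \left(-23\right)}} = \frac{187497 - 37164}{-580 + \frac{672}{161}} = \frac{187497 - 37164}{-580 + 672 \cdot \frac{1}{161}} = \frac{150333}{-580 + \frac{96}{23}} = \frac{150333}{- \frac{13244}{23}} = 150333 \left(- \frac{23}{13244}\right) = - \frac{3457659}{13244}$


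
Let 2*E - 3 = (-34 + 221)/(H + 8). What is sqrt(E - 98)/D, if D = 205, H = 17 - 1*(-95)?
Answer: I*sqrt(344595)/12300 ≈ 0.047725*I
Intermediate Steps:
H = 112 (H = 17 + 95 = 112)
E = 547/240 (E = 3/2 + ((-34 + 221)/(112 + 8))/2 = 3/2 + (187/120)/2 = 3/2 + (187*(1/120))/2 = 3/2 + (1/2)*(187/120) = 3/2 + 187/240 = 547/240 ≈ 2.2792)
sqrt(E - 98)/D = sqrt(547/240 - 98)/205 = sqrt(-22973/240)*(1/205) = (I*sqrt(344595)/60)*(1/205) = I*sqrt(344595)/12300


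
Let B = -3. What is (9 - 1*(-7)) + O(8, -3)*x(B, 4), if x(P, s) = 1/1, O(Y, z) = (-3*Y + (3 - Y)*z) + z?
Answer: 4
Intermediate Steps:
O(Y, z) = z - 3*Y + z*(3 - Y) (O(Y, z) = (-3*Y + z*(3 - Y)) + z = z - 3*Y + z*(3 - Y))
x(P, s) = 1
(9 - 1*(-7)) + O(8, -3)*x(B, 4) = (9 - 1*(-7)) + (-3*8 + 4*(-3) - 1*8*(-3))*1 = (9 + 7) + (-24 - 12 + 24)*1 = 16 - 12*1 = 16 - 12 = 4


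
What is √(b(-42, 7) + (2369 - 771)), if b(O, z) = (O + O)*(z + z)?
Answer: √422 ≈ 20.543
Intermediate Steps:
b(O, z) = 4*O*z (b(O, z) = (2*O)*(2*z) = 4*O*z)
√(b(-42, 7) + (2369 - 771)) = √(4*(-42)*7 + (2369 - 771)) = √(-1176 + 1598) = √422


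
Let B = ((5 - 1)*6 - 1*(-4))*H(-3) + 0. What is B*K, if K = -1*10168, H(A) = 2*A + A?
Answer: 2562336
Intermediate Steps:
H(A) = 3*A
K = -10168
B = -252 (B = ((5 - 1)*6 - 1*(-4))*(3*(-3)) + 0 = (4*6 + 4)*(-9) + 0 = (24 + 4)*(-9) + 0 = 28*(-9) + 0 = -252 + 0 = -252)
B*K = -252*(-10168) = 2562336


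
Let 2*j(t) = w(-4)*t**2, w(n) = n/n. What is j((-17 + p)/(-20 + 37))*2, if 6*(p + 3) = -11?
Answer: 17161/10404 ≈ 1.6495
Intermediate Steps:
p = -29/6 (p = -3 + (1/6)*(-11) = -3 - 11/6 = -29/6 ≈ -4.8333)
w(n) = 1
j(t) = t**2/2 (j(t) = (1*t**2)/2 = t**2/2)
j((-17 + p)/(-20 + 37))*2 = (((-17 - 29/6)/(-20 + 37))**2/2)*2 = ((-131/6/17)**2/2)*2 = ((-131/6*1/17)**2/2)*2 = ((-131/102)**2/2)*2 = ((1/2)*(17161/10404))*2 = (17161/20808)*2 = 17161/10404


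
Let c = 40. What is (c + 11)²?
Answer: 2601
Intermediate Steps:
(c + 11)² = (40 + 11)² = 51² = 2601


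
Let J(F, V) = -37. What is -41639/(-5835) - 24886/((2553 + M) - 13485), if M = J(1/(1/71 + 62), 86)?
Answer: 601948001/64004115 ≈ 9.4048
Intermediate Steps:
M = -37
-41639/(-5835) - 24886/((2553 + M) - 13485) = -41639/(-5835) - 24886/((2553 - 37) - 13485) = -41639*(-1/5835) - 24886/(2516 - 13485) = 41639/5835 - 24886/(-10969) = 41639/5835 - 24886*(-1/10969) = 41639/5835 + 24886/10969 = 601948001/64004115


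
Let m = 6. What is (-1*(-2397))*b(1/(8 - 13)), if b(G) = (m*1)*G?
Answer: -14382/5 ≈ -2876.4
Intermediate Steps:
b(G) = 6*G (b(G) = (6*1)*G = 6*G)
(-1*(-2397))*b(1/(8 - 13)) = (-1*(-2397))*(6/(8 - 13)) = 2397*(6/(-5)) = 2397*(6*(-1/5)) = 2397*(-6/5) = -14382/5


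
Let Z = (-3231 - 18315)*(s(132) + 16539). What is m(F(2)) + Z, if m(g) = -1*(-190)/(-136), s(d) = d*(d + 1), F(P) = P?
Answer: -49953539255/68 ≈ -7.3461e+8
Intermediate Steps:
s(d) = d*(1 + d)
m(g) = -95/68 (m(g) = 190*(-1/136) = -95/68)
Z = -734610870 (Z = (-3231 - 18315)*(132*(1 + 132) + 16539) = -21546*(132*133 + 16539) = -21546*(17556 + 16539) = -21546*34095 = -734610870)
m(F(2)) + Z = -95/68 - 734610870 = -49953539255/68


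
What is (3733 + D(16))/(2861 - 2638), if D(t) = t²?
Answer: 3989/223 ≈ 17.888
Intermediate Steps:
(3733 + D(16))/(2861 - 2638) = (3733 + 16²)/(2861 - 2638) = (3733 + 256)/223 = 3989*(1/223) = 3989/223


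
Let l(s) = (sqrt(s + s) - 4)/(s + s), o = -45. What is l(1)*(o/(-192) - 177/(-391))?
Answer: -17193/12512 + 17193*sqrt(2)/50048 ≈ -0.88830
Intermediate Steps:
l(s) = (-4 + sqrt(2)*sqrt(s))/(2*s) (l(s) = (sqrt(2*s) - 4)/((2*s)) = (sqrt(2)*sqrt(s) - 4)*(1/(2*s)) = (-4 + sqrt(2)*sqrt(s))*(1/(2*s)) = (-4 + sqrt(2)*sqrt(s))/(2*s))
l(1)*(o/(-192) - 177/(-391)) = (-2/1 + sqrt(2)/(2*sqrt(1)))*(-45/(-192) - 177/(-391)) = (-2*1 + (1/2)*sqrt(2)*1)*(-45*(-1/192) - 177*(-1/391)) = (-2 + sqrt(2)/2)*(15/64 + 177/391) = (-2 + sqrt(2)/2)*(17193/25024) = -17193/12512 + 17193*sqrt(2)/50048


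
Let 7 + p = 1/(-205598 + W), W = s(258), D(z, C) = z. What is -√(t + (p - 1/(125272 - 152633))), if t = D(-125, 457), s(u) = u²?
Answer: -I*√1910204227830035578630/3804109274 ≈ -11.489*I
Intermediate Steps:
W = 66564 (W = 258² = 66564)
t = -125
p = -973239/139034 (p = -7 + 1/(-205598 + 66564) = -7 + 1/(-139034) = -7 - 1/139034 = -973239/139034 ≈ -7.0000)
-√(t + (p - 1/(125272 - 152633))) = -√(-125 + (-973239/139034 - 1/(125272 - 152633))) = -√(-125 + (-973239/139034 - 1/(-27361))) = -√(-125 + (-973239/139034 - 1*(-1/27361))) = -√(-125 + (-973239/139034 + 1/27361)) = -√(-125 - 26628653245/3804109274) = -√(-502142312495/3804109274) = -I*√1910204227830035578630/3804109274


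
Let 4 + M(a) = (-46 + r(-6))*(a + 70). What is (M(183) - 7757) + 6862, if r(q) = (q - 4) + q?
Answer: -16585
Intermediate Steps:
r(q) = -4 + 2*q (r(q) = (-4 + q) + q = -4 + 2*q)
M(a) = -4344 - 62*a (M(a) = -4 + (-46 + (-4 + 2*(-6)))*(a + 70) = -4 + (-46 + (-4 - 12))*(70 + a) = -4 + (-46 - 16)*(70 + a) = -4 - 62*(70 + a) = -4 + (-4340 - 62*a) = -4344 - 62*a)
(M(183) - 7757) + 6862 = ((-4344 - 62*183) - 7757) + 6862 = ((-4344 - 11346) - 7757) + 6862 = (-15690 - 7757) + 6862 = -23447 + 6862 = -16585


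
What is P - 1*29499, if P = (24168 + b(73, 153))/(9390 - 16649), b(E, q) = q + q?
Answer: -214157715/7259 ≈ -29502.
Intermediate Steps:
b(E, q) = 2*q
P = -24474/7259 (P = (24168 + 2*153)/(9390 - 16649) = (24168 + 306)/(-7259) = 24474*(-1/7259) = -24474/7259 ≈ -3.3715)
P - 1*29499 = -24474/7259 - 1*29499 = -24474/7259 - 29499 = -214157715/7259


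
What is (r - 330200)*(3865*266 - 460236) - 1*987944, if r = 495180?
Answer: 93683564976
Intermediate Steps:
(r - 330200)*(3865*266 - 460236) - 1*987944 = (495180 - 330200)*(3865*266 - 460236) - 1*987944 = 164980*(1028090 - 460236) - 987944 = 164980*567854 - 987944 = 93684552920 - 987944 = 93683564976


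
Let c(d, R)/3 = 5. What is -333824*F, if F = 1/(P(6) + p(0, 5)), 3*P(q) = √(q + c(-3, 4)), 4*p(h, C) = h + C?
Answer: 20029440/37 - 5341184*√21/37 ≈ -1.2019e+5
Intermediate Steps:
p(h, C) = C/4 + h/4 (p(h, C) = (h + C)/4 = (C + h)/4 = C/4 + h/4)
c(d, R) = 15 (c(d, R) = 3*5 = 15)
P(q) = √(15 + q)/3 (P(q) = √(q + 15)/3 = √(15 + q)/3)
F = 1/(5/4 + √21/3) (F = 1/(√(15 + 6)/3 + ((¼)*5 + (¼)*0)) = 1/(√21/3 + (5/4 + 0)) = 1/(√21/3 + 5/4) = 1/(5/4 + √21/3) ≈ 0.36003)
-333824*F = -333824*(-60/37 + 16*√21/37) = 20029440/37 - 5341184*√21/37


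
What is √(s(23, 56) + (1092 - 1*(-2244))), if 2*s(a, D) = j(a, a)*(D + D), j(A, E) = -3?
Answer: 12*√22 ≈ 56.285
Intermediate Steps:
s(a, D) = -3*D (s(a, D) = (-3*(D + D))/2 = (-6*D)/2 = -3*D)
√(s(23, 56) + (1092 - 1*(-2244))) = √(-3*56 + (1092 - 1*(-2244))) = √(-168 + (1092 + 2244)) = √(-168 + 3336) = √3168 = 12*√22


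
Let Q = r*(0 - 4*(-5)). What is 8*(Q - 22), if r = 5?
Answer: 624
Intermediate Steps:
Q = 100 (Q = 5*(0 - 4*(-5)) = 5*(0 + 20) = 5*20 = 100)
8*(Q - 22) = 8*(100 - 22) = 8*78 = 624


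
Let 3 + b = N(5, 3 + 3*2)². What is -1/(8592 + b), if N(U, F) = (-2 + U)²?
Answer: -1/8670 ≈ -0.00011534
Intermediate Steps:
b = 78 (b = -3 + ((-2 + 5)²)² = -3 + (3²)² = -3 + 9² = -3 + 81 = 78)
-1/(8592 + b) = -1/(8592 + 78) = -1/8670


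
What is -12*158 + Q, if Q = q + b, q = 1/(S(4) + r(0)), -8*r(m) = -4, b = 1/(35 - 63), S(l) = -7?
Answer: -690213/364 ≈ -1896.2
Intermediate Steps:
b = -1/28 (b = 1/(-28) = -1/28 ≈ -0.035714)
r(m) = 1/2 (r(m) = -1/8*(-4) = 1/2)
q = -2/13 (q = 1/(-7 + 1/2) = 1/(-13/2) = -2/13 ≈ -0.15385)
Q = -69/364 (Q = -2/13 - 1/28 = -69/364 ≈ -0.18956)
-12*158 + Q = -12*158 - 69/364 = -1896 - 69/364 = -690213/364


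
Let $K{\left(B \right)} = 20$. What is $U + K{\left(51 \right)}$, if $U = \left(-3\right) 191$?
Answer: $-553$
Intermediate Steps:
$U = -573$
$U + K{\left(51 \right)} = -573 + 20 = -553$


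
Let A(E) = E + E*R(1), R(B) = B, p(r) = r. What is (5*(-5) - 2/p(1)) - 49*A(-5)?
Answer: 463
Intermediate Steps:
A(E) = 2*E (A(E) = E + E*1 = E + E = 2*E)
(5*(-5) - 2/p(1)) - 49*A(-5) = (5*(-5) - 2/1) - 98*(-5) = (-25 - 2*1) - 49*(-10) = (-25 - 2) + 490 = -27 + 490 = 463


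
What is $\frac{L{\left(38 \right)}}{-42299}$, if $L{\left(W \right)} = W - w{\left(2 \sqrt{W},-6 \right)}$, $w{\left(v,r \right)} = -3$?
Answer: $- \frac{41}{42299} \approx -0.00096929$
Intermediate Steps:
$L{\left(W \right)} = 3 + W$ ($L{\left(W \right)} = W - -3 = W + 3 = 3 + W$)
$\frac{L{\left(38 \right)}}{-42299} = \frac{3 + 38}{-42299} = 41 \left(- \frac{1}{42299}\right) = - \frac{41}{42299}$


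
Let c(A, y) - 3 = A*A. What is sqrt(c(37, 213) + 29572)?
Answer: 4*sqrt(1934) ≈ 175.91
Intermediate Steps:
c(A, y) = 3 + A**2 (c(A, y) = 3 + A*A = 3 + A**2)
sqrt(c(37, 213) + 29572) = sqrt((3 + 37**2) + 29572) = sqrt((3 + 1369) + 29572) = sqrt(1372 + 29572) = sqrt(30944) = 4*sqrt(1934)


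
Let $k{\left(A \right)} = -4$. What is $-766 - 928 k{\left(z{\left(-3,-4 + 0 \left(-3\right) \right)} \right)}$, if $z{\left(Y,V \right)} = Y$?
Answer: $2946$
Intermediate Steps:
$-766 - 928 k{\left(z{\left(-3,-4 + 0 \left(-3\right) \right)} \right)} = -766 - -3712 = -766 + 3712 = 2946$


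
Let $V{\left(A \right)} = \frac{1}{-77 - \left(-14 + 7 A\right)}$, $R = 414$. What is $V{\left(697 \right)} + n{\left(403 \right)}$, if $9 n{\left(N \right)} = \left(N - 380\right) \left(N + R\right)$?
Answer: $\frac{92865113}{44478} \approx 2087.9$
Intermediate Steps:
$V{\left(A \right)} = \frac{1}{-63 - 7 A}$ ($V{\left(A \right)} = \frac{1}{-77 - \left(-14 + 7 A\right)} = \frac{1}{-63 - 7 A}$)
$n{\left(N \right)} = \frac{\left(-380 + N\right) \left(414 + N\right)}{9}$ ($n{\left(N \right)} = \frac{\left(N - 380\right) \left(N + 414\right)}{9} = \frac{\left(-380 + N\right) \left(414 + N\right)}{9}$)
$V{\left(697 \right)} + n{\left(403 \right)} = - \frac{1}{63 + 7 \cdot 697} + \left(-17480 + \frac{403^{2}}{9} + \frac{34}{9} \cdot 403\right) = - \frac{1}{63 + 4879} + \left(-17480 + \frac{1}{9} \cdot 162409 + \frac{13702}{9}\right) = - \frac{1}{4942} + \left(-17480 + \frac{162409}{9} + \frac{13702}{9}\right) = \left(-1\right) \frac{1}{4942} + \frac{18791}{9} = - \frac{1}{4942} + \frac{18791}{9} = \frac{92865113}{44478}$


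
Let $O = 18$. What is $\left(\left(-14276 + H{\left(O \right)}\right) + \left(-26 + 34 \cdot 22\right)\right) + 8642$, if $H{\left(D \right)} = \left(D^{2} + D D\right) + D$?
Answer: $-4246$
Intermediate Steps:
$H{\left(D \right)} = D + 2 D^{2}$ ($H{\left(D \right)} = \left(D^{2} + D^{2}\right) + D = 2 D^{2} + D = D + 2 D^{2}$)
$\left(\left(-14276 + H{\left(O \right)}\right) + \left(-26 + 34 \cdot 22\right)\right) + 8642 = \left(\left(-14276 + 18 \left(1 + 2 \cdot 18\right)\right) + \left(-26 + 34 \cdot 22\right)\right) + 8642 = \left(\left(-14276 + 18 \left(1 + 36\right)\right) + \left(-26 + 748\right)\right) + 8642 = \left(\left(-14276 + 18 \cdot 37\right) + 722\right) + 8642 = \left(\left(-14276 + 666\right) + 722\right) + 8642 = \left(-13610 + 722\right) + 8642 = -12888 + 8642 = -4246$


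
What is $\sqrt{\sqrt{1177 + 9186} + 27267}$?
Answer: $\sqrt{27267 + \sqrt{10363}} \approx 165.44$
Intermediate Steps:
$\sqrt{\sqrt{1177 + 9186} + 27267} = \sqrt{\sqrt{10363} + 27267} = \sqrt{27267 + \sqrt{10363}}$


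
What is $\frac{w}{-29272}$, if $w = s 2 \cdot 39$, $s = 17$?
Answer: $- \frac{663}{14636} \approx -0.045299$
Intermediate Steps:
$w = 1326$ ($w = 17 \cdot 2 \cdot 39 = 34 \cdot 39 = 1326$)
$\frac{w}{-29272} = \frac{1326}{-29272} = 1326 \left(- \frac{1}{29272}\right) = - \frac{663}{14636}$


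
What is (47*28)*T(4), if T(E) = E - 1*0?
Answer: 5264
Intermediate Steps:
T(E) = E (T(E) = E + 0 = E)
(47*28)*T(4) = (47*28)*4 = 1316*4 = 5264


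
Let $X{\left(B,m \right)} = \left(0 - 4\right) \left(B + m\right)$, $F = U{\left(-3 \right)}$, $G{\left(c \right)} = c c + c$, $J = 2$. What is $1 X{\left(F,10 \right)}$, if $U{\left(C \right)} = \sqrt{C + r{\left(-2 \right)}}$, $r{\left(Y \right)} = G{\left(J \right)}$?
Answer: $-40 - 4 \sqrt{3} \approx -46.928$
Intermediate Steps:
$G{\left(c \right)} = c + c^{2}$ ($G{\left(c \right)} = c^{2} + c = c + c^{2}$)
$r{\left(Y \right)} = 6$ ($r{\left(Y \right)} = 2 \left(1 + 2\right) = 2 \cdot 3 = 6$)
$U{\left(C \right)} = \sqrt{6 + C}$ ($U{\left(C \right)} = \sqrt{C + 6} = \sqrt{6 + C}$)
$F = \sqrt{3}$ ($F = \sqrt{6 - 3} = \sqrt{3} \approx 1.732$)
$X{\left(B,m \right)} = - 4 B - 4 m$ ($X{\left(B,m \right)} = - 4 \left(B + m\right) = - 4 B - 4 m$)
$1 X{\left(F,10 \right)} = 1 \left(- 4 \sqrt{3} - 40\right) = 1 \left(-40 - 4 \sqrt{3}\right) = -40 - 4 \sqrt{3}$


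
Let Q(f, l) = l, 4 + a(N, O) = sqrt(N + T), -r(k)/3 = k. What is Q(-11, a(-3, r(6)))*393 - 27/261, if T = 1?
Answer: -45591/29 + 393*I*sqrt(2) ≈ -1572.1 + 555.79*I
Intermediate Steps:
r(k) = -3*k
a(N, O) = -4 + sqrt(1 + N) (a(N, O) = -4 + sqrt(N + 1) = -4 + sqrt(1 + N))
Q(-11, a(-3, r(6)))*393 - 27/261 = (-4 + sqrt(1 - 3))*393 - 27/261 = (-4 + sqrt(-2))*393 - 27*1/261 = (-4 + I*sqrt(2))*393 - 3/29 = (-1572 + 393*I*sqrt(2)) - 3/29 = -45591/29 + 393*I*sqrt(2)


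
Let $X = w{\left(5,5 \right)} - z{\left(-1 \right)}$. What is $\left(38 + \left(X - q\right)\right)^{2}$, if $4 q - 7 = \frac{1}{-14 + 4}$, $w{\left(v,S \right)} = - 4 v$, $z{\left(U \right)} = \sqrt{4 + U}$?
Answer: $\frac{428601}{1600} - \frac{651 \sqrt{3}}{20} \approx 211.5$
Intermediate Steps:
$X = -20 - \sqrt{3}$ ($X = \left(-4\right) 5 - \sqrt{4 - 1} = -20 - \sqrt{3} \approx -21.732$)
$q = \frac{69}{40}$ ($q = \frac{7}{4} + \frac{1}{4 \left(-14 + 4\right)} = \frac{7}{4} + \frac{1}{4 \left(-10\right)} = \frac{7}{4} + \frac{1}{4} \left(- \frac{1}{10}\right) = \frac{7}{4} - \frac{1}{40} = \frac{69}{40} \approx 1.725$)
$\left(38 + \left(X - q\right)\right)^{2} = \left(38 - \left(\frac{869}{40} + \sqrt{3}\right)\right)^{2} = \left(\frac{651}{40} - \sqrt{3}\right)^{2}$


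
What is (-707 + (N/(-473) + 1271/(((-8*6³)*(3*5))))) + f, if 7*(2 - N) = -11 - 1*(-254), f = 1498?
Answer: 67886233319/85821120 ≈ 791.02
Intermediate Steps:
N = -229/7 (N = 2 - (-11 - 1*(-254))/7 = 2 - (-11 + 254)/7 = 2 - ⅐*243 = 2 - 243/7 = -229/7 ≈ -32.714)
(-707 + (N/(-473) + 1271/(((-8*6³)*(3*5))))) + f = (-707 + (-229/7/(-473) + 1271/(((-8*6³)*(3*5))))) + 1498 = (-707 + (-229/7*(-1/473) + 1271/((-8*216*15)))) + 1498 = (-707 + (229/3311 + 1271/((-1728*15)))) + 1498 = (-707 + (229/3311 + 1271/(-25920))) + 1498 = (-707 + (229/3311 + 1271*(-1/25920))) + 1498 = (-707 + (229/3311 - 1271/25920)) + 1498 = (-707 + 1727399/85821120) + 1498 = -60673804441/85821120 + 1498 = 67886233319/85821120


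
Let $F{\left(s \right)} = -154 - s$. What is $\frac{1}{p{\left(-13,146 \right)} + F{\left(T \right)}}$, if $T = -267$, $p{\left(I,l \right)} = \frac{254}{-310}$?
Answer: $\frac{155}{17388} \approx 0.0089142$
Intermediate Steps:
$p{\left(I,l \right)} = - \frac{127}{155}$ ($p{\left(I,l \right)} = 254 \left(- \frac{1}{310}\right) = - \frac{127}{155}$)
$\frac{1}{p{\left(-13,146 \right)} + F{\left(T \right)}} = \frac{1}{- \frac{127}{155} - -113} = \frac{1}{- \frac{127}{155} + \left(-154 + 267\right)} = \frac{1}{- \frac{127}{155} + 113} = \frac{1}{\frac{17388}{155}} = \frac{155}{17388}$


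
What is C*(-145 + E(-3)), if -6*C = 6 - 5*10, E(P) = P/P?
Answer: -1056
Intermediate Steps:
E(P) = 1
C = 22/3 (C = -(6 - 5*10)/6 = -(6 - 50)/6 = -⅙*(-44) = 22/3 ≈ 7.3333)
C*(-145 + E(-3)) = 22*(-145 + 1)/3 = (22/3)*(-144) = -1056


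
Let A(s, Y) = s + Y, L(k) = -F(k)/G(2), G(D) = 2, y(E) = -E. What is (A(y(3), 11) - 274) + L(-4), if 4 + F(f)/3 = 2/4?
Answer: -1043/4 ≈ -260.75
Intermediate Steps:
F(f) = -21/2 (F(f) = -12 + 3*(2/4) = -12 + 3*(2*(¼)) = -12 + 3*(½) = -12 + 3/2 = -21/2)
L(k) = 21/4 (L(k) = -(-21)/(2*2) = -1*(-21/4) = 21/4)
A(s, Y) = Y + s
(A(y(3), 11) - 274) + L(-4) = ((11 - 1*3) - 274) + 21/4 = ((11 - 3) - 274) + 21/4 = (8 - 274) + 21/4 = -266 + 21/4 = -1043/4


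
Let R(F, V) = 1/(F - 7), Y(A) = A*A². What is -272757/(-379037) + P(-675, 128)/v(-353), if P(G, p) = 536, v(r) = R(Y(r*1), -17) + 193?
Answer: 11252131481703315/3217830029321707 ≈ 3.4968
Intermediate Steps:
Y(A) = A³
R(F, V) = 1/(-7 + F)
v(r) = 193 + 1/(-7 + r³) (v(r) = 1/(-7 + (r*1)³) + 193 = 1/(-7 + r³) + 193 = 193 + 1/(-7 + r³))
-272757/(-379037) + P(-675, 128)/v(-353) = -272757/(-379037) + 536/(((-1350 + 193*(-353)³)/(-7 + (-353)³))) = -272757*(-1/379037) + 536/(((-1350 + 193*(-43986977))/(-7 - 43986977))) = 272757/379037 + 536/(((-1350 - 8489486561)/(-43986984))) = 272757/379037 + 536/((-1/43986984*(-8489487911))) = 272757/379037 + 536/(8489487911/43986984) = 272757/379037 + 536*(43986984/8489487911) = 272757/379037 + 23577023424/8489487911 = 11252131481703315/3217830029321707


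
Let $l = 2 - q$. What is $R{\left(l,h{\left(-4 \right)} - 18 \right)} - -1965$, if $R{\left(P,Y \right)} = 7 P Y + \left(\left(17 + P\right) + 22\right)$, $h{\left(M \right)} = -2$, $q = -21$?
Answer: $-1193$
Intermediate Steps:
$l = 23$ ($l = 2 - -21 = 2 + 21 = 23$)
$R{\left(P,Y \right)} = 39 + P + 7 P Y$ ($R{\left(P,Y \right)} = 7 P Y + \left(39 + P\right) = 39 + P + 7 P Y$)
$R{\left(l,h{\left(-4 \right)} - 18 \right)} - -1965 = \left(39 + 23 + 7 \cdot 23 \left(-2 - 18\right)\right) - -1965 = \left(39 + 23 + 7 \cdot 23 \left(-2 - 18\right)\right) + 1965 = \left(39 + 23 + 7 \cdot 23 \left(-20\right)\right) + 1965 = \left(39 + 23 - 3220\right) + 1965 = -3158 + 1965 = -1193$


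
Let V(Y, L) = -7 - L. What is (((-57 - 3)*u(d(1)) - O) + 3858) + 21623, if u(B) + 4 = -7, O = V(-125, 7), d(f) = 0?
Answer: 26155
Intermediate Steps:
O = -14 (O = -7 - 1*7 = -7 - 7 = -14)
u(B) = -11 (u(B) = -4 - 7 = -11)
(((-57 - 3)*u(d(1)) - O) + 3858) + 21623 = (((-57 - 3)*(-11) - 1*(-14)) + 3858) + 21623 = ((-60*(-11) + 14) + 3858) + 21623 = ((660 + 14) + 3858) + 21623 = (674 + 3858) + 21623 = 4532 + 21623 = 26155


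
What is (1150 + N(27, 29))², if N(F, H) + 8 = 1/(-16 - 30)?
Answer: 2759505961/2116 ≈ 1.3041e+6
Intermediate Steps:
N(F, H) = -369/46 (N(F, H) = -8 + 1/(-16 - 30) = -8 + 1/(-46) = -8 - 1/46 = -369/46)
(1150 + N(27, 29))² = (1150 - 369/46)² = (52531/46)² = 2759505961/2116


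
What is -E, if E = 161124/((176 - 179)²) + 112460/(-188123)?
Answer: -10103372704/564369 ≈ -17902.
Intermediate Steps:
E = 10103372704/564369 (E = 161124/((-3)²) + 112460*(-1/188123) = 161124/9 - 112460/188123 = 161124*(⅑) - 112460/188123 = 53708/3 - 112460/188123 = 10103372704/564369 ≈ 17902.)
-E = -1*10103372704/564369 = -10103372704/564369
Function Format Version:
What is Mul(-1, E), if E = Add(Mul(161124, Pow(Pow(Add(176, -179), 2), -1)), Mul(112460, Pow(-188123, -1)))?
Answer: Rational(-10103372704, 564369) ≈ -17902.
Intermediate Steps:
E = Rational(10103372704, 564369) (E = Add(Mul(161124, Pow(Pow(-3, 2), -1)), Mul(112460, Rational(-1, 188123))) = Add(Mul(161124, Pow(9, -1)), Rational(-112460, 188123)) = Add(Mul(161124, Rational(1, 9)), Rational(-112460, 188123)) = Add(Rational(53708, 3), Rational(-112460, 188123)) = Rational(10103372704, 564369) ≈ 17902.)
Mul(-1, E) = Mul(-1, Rational(10103372704, 564369)) = Rational(-10103372704, 564369)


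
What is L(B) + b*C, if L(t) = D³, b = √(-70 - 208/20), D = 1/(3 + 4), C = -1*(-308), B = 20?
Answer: 1/343 + 308*I*√2010/5 ≈ 0.0029155 + 2761.7*I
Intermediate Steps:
C = 308
D = ⅐ (D = 1/7 = ⅐ ≈ 0.14286)
b = I*√2010/5 (b = √(-70 - 208*1/20) = √(-70 - 52/5) = √(-402/5) = I*√2010/5 ≈ 8.9666*I)
L(t) = 1/343 (L(t) = (⅐)³ = 1/343)
L(B) + b*C = 1/343 + (I*√2010/5)*308 = 1/343 + 308*I*√2010/5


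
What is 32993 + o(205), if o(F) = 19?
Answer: 33012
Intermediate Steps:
32993 + o(205) = 32993 + 19 = 33012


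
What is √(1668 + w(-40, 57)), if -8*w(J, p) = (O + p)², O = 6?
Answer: 25*√30/4 ≈ 34.233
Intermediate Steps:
w(J, p) = -(6 + p)²/8
√(1668 + w(-40, 57)) = √(1668 - (6 + 57)²/8) = √(1668 - ⅛*63²) = √(1668 - ⅛*3969) = √(1668 - 3969/8) = √(9375/8) = 25*√30/4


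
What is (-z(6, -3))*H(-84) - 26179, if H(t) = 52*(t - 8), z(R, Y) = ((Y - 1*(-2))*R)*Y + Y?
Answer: 45581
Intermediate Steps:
z(R, Y) = Y + R*Y*(2 + Y) (z(R, Y) = ((Y + 2)*R)*Y + Y = ((2 + Y)*R)*Y + Y = (R*(2 + Y))*Y + Y = R*Y*(2 + Y) + Y = Y + R*Y*(2 + Y))
H(t) = -416 + 52*t (H(t) = 52*(-8 + t) = -416 + 52*t)
(-z(6, -3))*H(-84) - 26179 = (-(-3)*(1 + 2*6 + 6*(-3)))*(-416 + 52*(-84)) - 26179 = (-(-3)*(1 + 12 - 18))*(-416 - 4368) - 26179 = -(-3)*(-5)*(-4784) - 26179 = -1*15*(-4784) - 26179 = -15*(-4784) - 26179 = 71760 - 26179 = 45581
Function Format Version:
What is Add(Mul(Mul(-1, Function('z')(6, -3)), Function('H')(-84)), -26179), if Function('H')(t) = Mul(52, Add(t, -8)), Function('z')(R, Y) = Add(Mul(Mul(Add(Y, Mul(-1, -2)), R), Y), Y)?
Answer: 45581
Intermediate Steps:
Function('z')(R, Y) = Add(Y, Mul(R, Y, Add(2, Y))) (Function('z')(R, Y) = Add(Mul(Mul(Add(Y, 2), R), Y), Y) = Add(Mul(Mul(Add(2, Y), R), Y), Y) = Add(Mul(Mul(R, Add(2, Y)), Y), Y) = Add(Mul(R, Y, Add(2, Y)), Y) = Add(Y, Mul(R, Y, Add(2, Y))))
Function('H')(t) = Add(-416, Mul(52, t)) (Function('H')(t) = Mul(52, Add(-8, t)) = Add(-416, Mul(52, t)))
Add(Mul(Mul(-1, Function('z')(6, -3)), Function('H')(-84)), -26179) = Add(Mul(Mul(-1, Mul(-3, Add(1, Mul(2, 6), Mul(6, -3)))), Add(-416, Mul(52, -84))), -26179) = Add(Mul(Mul(-1, Mul(-3, Add(1, 12, -18))), Add(-416, -4368)), -26179) = Add(Mul(Mul(-1, Mul(-3, -5)), -4784), -26179) = Add(Mul(Mul(-1, 15), -4784), -26179) = Add(Mul(-15, -4784), -26179) = Add(71760, -26179) = 45581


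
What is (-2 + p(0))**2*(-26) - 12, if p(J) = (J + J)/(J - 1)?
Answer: -116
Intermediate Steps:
p(J) = 2*J/(-1 + J) (p(J) = (2*J)/(-1 + J) = 2*J/(-1 + J))
(-2 + p(0))**2*(-26) - 12 = (-2 + 2*0/(-1 + 0))**2*(-26) - 12 = (-2 + 2*0/(-1))**2*(-26) - 12 = (-2 + 2*0*(-1))**2*(-26) - 12 = (-2 + 0)**2*(-26) - 12 = (-2)**2*(-26) - 12 = 4*(-26) - 12 = -104 - 12 = -116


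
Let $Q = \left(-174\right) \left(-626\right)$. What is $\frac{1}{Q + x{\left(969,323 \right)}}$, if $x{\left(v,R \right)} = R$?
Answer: $\frac{1}{109247} \approx 9.1536 \cdot 10^{-6}$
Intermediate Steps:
$Q = 108924$
$\frac{1}{Q + x{\left(969,323 \right)}} = \frac{1}{108924 + 323} = \frac{1}{109247}$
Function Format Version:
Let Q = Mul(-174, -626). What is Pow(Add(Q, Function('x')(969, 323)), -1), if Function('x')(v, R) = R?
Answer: Rational(1, 109247) ≈ 9.1536e-6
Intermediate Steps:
Q = 108924
Pow(Add(Q, Function('x')(969, 323)), -1) = Pow(Add(108924, 323), -1) = Pow(109247, -1) = Rational(1, 109247)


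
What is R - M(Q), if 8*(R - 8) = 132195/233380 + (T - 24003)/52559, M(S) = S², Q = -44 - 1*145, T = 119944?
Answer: -100127960412117/2803707296 ≈ -35713.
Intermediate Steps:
Q = -189 (Q = -44 - 145 = -189)
R = 23267908299/2803707296 (R = 8 + (132195/233380 + (119944 - 24003)/52559)/8 = 8 + (132195*(1/233380) + 95941*(1/52559))/8 = 8 + (3777/6668 + 95941/52559)/8 = 8 + (⅛)*(838249931/350463412) = 8 + 838249931/2803707296 = 23267908299/2803707296 ≈ 8.2990)
R - M(Q) = 23267908299/2803707296 - 1*(-189)² = 23267908299/2803707296 - 1*35721 = 23267908299/2803707296 - 35721 = -100127960412117/2803707296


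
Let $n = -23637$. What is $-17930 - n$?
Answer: $5707$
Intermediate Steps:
$-17930 - n = -17930 - -23637 = -17930 + 23637 = 5707$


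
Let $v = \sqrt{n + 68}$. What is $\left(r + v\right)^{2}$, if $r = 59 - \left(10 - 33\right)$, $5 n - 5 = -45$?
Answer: $6784 + 328 \sqrt{15} \approx 8054.3$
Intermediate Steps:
$n = -8$ ($n = 1 + \frac{1}{5} \left(-45\right) = 1 - 9 = -8$)
$v = 2 \sqrt{15}$ ($v = \sqrt{-8 + 68} = \sqrt{60} = 2 \sqrt{15} \approx 7.746$)
$r = 82$ ($r = 59 - -23 = 59 + 23 = 82$)
$\left(r + v\right)^{2} = \left(82 + 2 \sqrt{15}\right)^{2}$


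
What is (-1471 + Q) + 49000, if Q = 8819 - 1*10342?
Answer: 46006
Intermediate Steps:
Q = -1523 (Q = 8819 - 10342 = -1523)
(-1471 + Q) + 49000 = (-1471 - 1523) + 49000 = -2994 + 49000 = 46006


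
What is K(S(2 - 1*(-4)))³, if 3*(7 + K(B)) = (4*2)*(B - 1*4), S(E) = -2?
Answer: -12167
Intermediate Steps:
K(B) = -53/3 + 8*B/3 (K(B) = -7 + ((4*2)*(B - 1*4))/3 = -7 + (8*(B - 4))/3 = -7 + (8*(-4 + B))/3 = -7 + (-32 + 8*B)/3 = -7 + (-32/3 + 8*B/3) = -53/3 + 8*B/3)
K(S(2 - 1*(-4)))³ = (-53/3 + (8/3)*(-2))³ = (-53/3 - 16/3)³ = (-23)³ = -12167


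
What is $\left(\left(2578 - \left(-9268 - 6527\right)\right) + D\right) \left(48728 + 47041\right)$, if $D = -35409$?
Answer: $-1631520684$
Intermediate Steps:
$\left(\left(2578 - \left(-9268 - 6527\right)\right) + D\right) \left(48728 + 47041\right) = \left(\left(2578 - \left(-9268 - 6527\right)\right) - 35409\right) \left(48728 + 47041\right) = \left(\left(2578 - \left(-9268 - 6527\right)\right) - 35409\right) 95769 = \left(\left(2578 - -15795\right) - 35409\right) 95769 = \left(\left(2578 + 15795\right) - 35409\right) 95769 = \left(18373 - 35409\right) 95769 = \left(-17036\right) 95769 = -1631520684$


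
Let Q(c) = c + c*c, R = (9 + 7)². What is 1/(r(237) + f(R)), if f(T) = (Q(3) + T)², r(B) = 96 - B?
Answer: 1/71683 ≈ 1.3950e-5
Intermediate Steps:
R = 256 (R = 16² = 256)
Q(c) = c + c²
f(T) = (12 + T)² (f(T) = (3*(1 + 3) + T)² = (3*4 + T)² = (12 + T)²)
1/(r(237) + f(R)) = 1/((96 - 1*237) + (12 + 256)²) = 1/((96 - 237) + 268²) = 1/(-141 + 71824) = 1/71683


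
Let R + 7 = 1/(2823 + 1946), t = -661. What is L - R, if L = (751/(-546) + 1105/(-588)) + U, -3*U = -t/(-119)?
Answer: 3468349445/619722012 ≈ 5.5966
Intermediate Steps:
R = -33382/4769 (R = -7 + 1/(2823 + 1946) = -7 + 1/4769 = -33382/4769 ≈ -6.9998)
U = 661/357 (U = -(-1)*(-661/(-119))/3 = -(-1)*(-661*(-1/119))/3 = -(-1)*661/(3*119) = -⅓*(-661/119) = 661/357 ≈ 1.8515)
L = -182339/129948 (L = (751/(-546) + 1105/(-588)) + 661/357 = (751*(-1/546) + 1105*(-1/588)) + 661/357 = (-751/546 - 1105/588) + 661/357 = -8293/2548 + 661/357 = -182339/129948 ≈ -1.4032)
L - R = -182339/129948 - 1*(-33382/4769) = -182339/129948 + 33382/4769 = 3468349445/619722012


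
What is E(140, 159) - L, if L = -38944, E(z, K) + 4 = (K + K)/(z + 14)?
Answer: 2998539/77 ≈ 38942.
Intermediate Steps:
E(z, K) = -4 + 2*K/(14 + z) (E(z, K) = -4 + (K + K)/(z + 14) = -4 + (2*K)/(14 + z) = -4 + 2*K/(14 + z))
E(140, 159) - L = 2*(-28 + 159 - 2*140)/(14 + 140) - 1*(-38944) = 2*(-28 + 159 - 280)/154 + 38944 = 2*(1/154)*(-149) + 38944 = -149/77 + 38944 = 2998539/77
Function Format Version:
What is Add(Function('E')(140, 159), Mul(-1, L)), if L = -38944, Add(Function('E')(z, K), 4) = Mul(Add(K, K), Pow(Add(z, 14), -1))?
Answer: Rational(2998539, 77) ≈ 38942.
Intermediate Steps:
Function('E')(z, K) = Add(-4, Mul(2, K, Pow(Add(14, z), -1))) (Function('E')(z, K) = Add(-4, Mul(Add(K, K), Pow(Add(z, 14), -1))) = Add(-4, Mul(Mul(2, K), Pow(Add(14, z), -1))) = Add(-4, Mul(2, K, Pow(Add(14, z), -1))))
Add(Function('E')(140, 159), Mul(-1, L)) = Add(Mul(2, Pow(Add(14, 140), -1), Add(-28, 159, Mul(-2, 140))), Mul(-1, -38944)) = Add(Mul(2, Pow(154, -1), Add(-28, 159, -280)), 38944) = Add(Mul(2, Rational(1, 154), -149), 38944) = Add(Rational(-149, 77), 38944) = Rational(2998539, 77)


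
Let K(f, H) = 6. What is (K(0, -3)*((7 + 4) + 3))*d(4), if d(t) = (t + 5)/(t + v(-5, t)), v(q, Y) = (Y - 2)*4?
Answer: 63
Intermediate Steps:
v(q, Y) = -8 + 4*Y (v(q, Y) = (-2 + Y)*4 = -8 + 4*Y)
d(t) = (5 + t)/(-8 + 5*t) (d(t) = (t + 5)/(t + (-8 + 4*t)) = (5 + t)/(-8 + 5*t))
(K(0, -3)*((7 + 4) + 3))*d(4) = (6*((7 + 4) + 3))*((5 + 4)/(-8 + 5*4)) = (6*(11 + 3))*(9/(-8 + 20)) = (6*14)*(9/12) = 84*((1/12)*9) = 84*(¾) = 63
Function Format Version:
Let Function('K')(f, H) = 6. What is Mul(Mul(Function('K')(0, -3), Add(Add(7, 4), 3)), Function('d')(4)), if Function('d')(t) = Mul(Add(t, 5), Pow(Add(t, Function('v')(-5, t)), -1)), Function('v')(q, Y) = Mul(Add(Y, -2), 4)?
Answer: 63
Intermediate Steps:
Function('v')(q, Y) = Add(-8, Mul(4, Y)) (Function('v')(q, Y) = Mul(Add(-2, Y), 4) = Add(-8, Mul(4, Y)))
Function('d')(t) = Mul(Pow(Add(-8, Mul(5, t)), -1), Add(5, t)) (Function('d')(t) = Mul(Add(t, 5), Pow(Add(t, Add(-8, Mul(4, t))), -1)) = Mul(Add(5, t), Pow(Add(-8, Mul(5, t)), -1)) = Mul(Pow(Add(-8, Mul(5, t)), -1), Add(5, t)))
Mul(Mul(Function('K')(0, -3), Add(Add(7, 4), 3)), Function('d')(4)) = Mul(Mul(6, Add(Add(7, 4), 3)), Mul(Pow(Add(-8, Mul(5, 4)), -1), Add(5, 4))) = Mul(Mul(6, Add(11, 3)), Mul(Pow(Add(-8, 20), -1), 9)) = Mul(Mul(6, 14), Mul(Pow(12, -1), 9)) = Mul(84, Mul(Rational(1, 12), 9)) = Mul(84, Rational(3, 4)) = 63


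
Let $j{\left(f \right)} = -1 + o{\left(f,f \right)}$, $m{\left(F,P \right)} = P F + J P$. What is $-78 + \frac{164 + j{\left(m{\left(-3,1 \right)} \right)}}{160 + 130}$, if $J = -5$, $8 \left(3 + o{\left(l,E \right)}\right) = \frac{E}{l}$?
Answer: $- \frac{179679}{2320} \approx -77.448$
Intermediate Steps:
$o{\left(l,E \right)} = -3 + \frac{E}{8 l}$ ($o{\left(l,E \right)} = -3 + \frac{E \frac{1}{l}}{8} = -3 + \frac{E}{8 l}$)
$m{\left(F,P \right)} = - 5 P + F P$ ($m{\left(F,P \right)} = P F - 5 P = F P - 5 P = - 5 P + F P$)
$j{\left(f \right)} = - \frac{31}{8}$ ($j{\left(f \right)} = -1 - \left(3 - \frac{f}{8 f}\right) = -1 + \left(-3 + \frac{1}{8}\right) = -1 - \frac{23}{8} = - \frac{31}{8}$)
$-78 + \frac{164 + j{\left(m{\left(-3,1 \right)} \right)}}{160 + 130} = -78 + \frac{164 - \frac{31}{8}}{160 + 130} = -78 + \frac{1281}{8 \cdot 290} = -78 + \frac{1281}{8} \cdot \frac{1}{290} = -78 + \frac{1281}{2320} = - \frac{179679}{2320}$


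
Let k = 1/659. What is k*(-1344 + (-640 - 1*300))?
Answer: -2284/659 ≈ -3.4659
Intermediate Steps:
k = 1/659 ≈ 0.0015175
k*(-1344 + (-640 - 1*300)) = (-1344 + (-640 - 1*300))/659 = (-1344 + (-640 - 300))/659 = (-1344 - 940)/659 = (1/659)*(-2284) = -2284/659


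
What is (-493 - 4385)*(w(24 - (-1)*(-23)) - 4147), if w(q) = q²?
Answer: 20224188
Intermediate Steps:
(-493 - 4385)*(w(24 - (-1)*(-23)) - 4147) = (-493 - 4385)*((24 - (-1)*(-23))² - 4147) = -4878*((24 - 1*23)² - 4147) = -4878*((24 - 23)² - 4147) = -4878*(1² - 4147) = -4878*(1 - 4147) = -4878*(-4146) = 20224188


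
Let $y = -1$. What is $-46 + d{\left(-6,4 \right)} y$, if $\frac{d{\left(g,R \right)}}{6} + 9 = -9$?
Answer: $62$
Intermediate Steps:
$d{\left(g,R \right)} = -108$ ($d{\left(g,R \right)} = -54 + 6 \left(-9\right) = -54 - 54 = -108$)
$-46 + d{\left(-6,4 \right)} y = -46 - -108 = -46 + 108 = 62$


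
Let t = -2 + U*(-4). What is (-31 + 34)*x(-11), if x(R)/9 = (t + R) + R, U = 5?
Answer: -1188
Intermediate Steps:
t = -22 (t = -2 + 5*(-4) = -2 - 20 = -22)
x(R) = -198 + 18*R (x(R) = 9*((-22 + R) + R) = 9*(-22 + 2*R) = -198 + 18*R)
(-31 + 34)*x(-11) = (-31 + 34)*(-198 + 18*(-11)) = 3*(-198 - 198) = 3*(-396) = -1188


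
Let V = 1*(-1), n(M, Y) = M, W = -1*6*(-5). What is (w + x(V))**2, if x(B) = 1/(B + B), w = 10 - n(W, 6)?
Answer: 1681/4 ≈ 420.25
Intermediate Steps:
W = 30 (W = -6*(-5) = 30)
V = -1
w = -20 (w = 10 - 1*30 = 10 - 30 = -20)
x(B) = 1/(2*B)
(w + x(V))**2 = (-20 + (1/2)/(-1))**2 = (-20 + (1/2)*(-1))**2 = (-20 - 1/2)**2 = (-41/2)**2 = 1681/4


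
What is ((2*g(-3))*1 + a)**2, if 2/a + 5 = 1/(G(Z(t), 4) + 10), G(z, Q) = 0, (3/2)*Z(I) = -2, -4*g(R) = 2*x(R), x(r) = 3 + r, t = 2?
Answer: 400/2401 ≈ 0.16660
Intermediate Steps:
g(R) = -3/2 - R/2 (g(R) = -(3 + R)/2 = -(6 + 2*R)/4 = -3/2 - R/2)
Z(I) = -4/3 (Z(I) = (2/3)*(-2) = -4/3)
a = -20/49 (a = 2/(-5 + 1/(0 + 10)) = 2/(-5 + 1/10) = 2/(-49/10) = 2*(-10/49) = -20/49 ≈ -0.40816)
((2*g(-3))*1 + a)**2 = ((2*(-3/2 - 1/2*(-3)))*1 - 20/49)**2 = ((2*(-3/2 + 3/2))*1 - 20/49)**2 = ((2*0)*1 - 20/49)**2 = (0*1 - 20/49)**2 = (0 - 20/49)**2 = (-20/49)**2 = 400/2401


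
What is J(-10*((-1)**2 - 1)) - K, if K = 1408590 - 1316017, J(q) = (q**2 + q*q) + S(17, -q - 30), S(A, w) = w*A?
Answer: -93083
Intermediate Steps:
S(A, w) = A*w
J(q) = -510 - 17*q + 2*q**2 (J(q) = (q**2 + q*q) + 17*(-q - 30) = (q**2 + q**2) + 17*(-30 - q) = 2*q**2 + (-510 - 17*q) = -510 - 17*q + 2*q**2)
K = 92573
J(-10*((-1)**2 - 1)) - K = (-510 - (-170)*((-1)**2 - 1) + 2*(-10*((-1)**2 - 1))**2) - 1*92573 = (-510 - (-170)*(1 - 1) + 2*(-10*(1 - 1))**2) - 92573 = (-510 - (-170)*0 + 2*(-10*0)**2) - 92573 = (-510 - 17*0 + 2*0**2) - 92573 = (-510 + 0 + 2*0) - 92573 = (-510 + 0 + 0) - 92573 = -510 - 92573 = -93083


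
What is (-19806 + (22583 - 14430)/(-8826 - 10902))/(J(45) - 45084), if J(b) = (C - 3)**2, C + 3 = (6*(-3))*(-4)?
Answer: 390740921/803481984 ≈ 0.48631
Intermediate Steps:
C = 69 (C = -3 + (6*(-3))*(-4) = -3 - 18*(-4) = -3 + 72 = 69)
J(b) = 4356 (J(b) = (69 - 3)**2 = 66**2 = 4356)
(-19806 + (22583 - 14430)/(-8826 - 10902))/(J(45) - 45084) = (-19806 + (22583 - 14430)/(-8826 - 10902))/(4356 - 45084) = (-19806 + 8153/(-19728))/(-40728) = (-19806 + 8153*(-1/19728))*(-1/40728) = (-19806 - 8153/19728)*(-1/40728) = -390740921/19728*(-1/40728) = 390740921/803481984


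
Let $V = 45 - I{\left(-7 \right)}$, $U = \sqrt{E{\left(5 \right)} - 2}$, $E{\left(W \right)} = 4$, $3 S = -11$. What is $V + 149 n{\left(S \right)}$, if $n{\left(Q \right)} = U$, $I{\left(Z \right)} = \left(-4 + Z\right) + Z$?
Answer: $63 + 149 \sqrt{2} \approx 273.72$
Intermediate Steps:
$S = - \frac{11}{3}$ ($S = \frac{1}{3} \left(-11\right) = - \frac{11}{3} \approx -3.6667$)
$I{\left(Z \right)} = -4 + 2 Z$
$U = \sqrt{2}$ ($U = \sqrt{4 - 2} = \sqrt{2} \approx 1.4142$)
$n{\left(Q \right)} = \sqrt{2}$
$V = 63$ ($V = 45 - \left(-4 + 2 \left(-7\right)\right) = 45 - \left(-4 - 14\right) = 45 - -18 = 45 + 18 = 63$)
$V + 149 n{\left(S \right)} = 63 + 149 \sqrt{2}$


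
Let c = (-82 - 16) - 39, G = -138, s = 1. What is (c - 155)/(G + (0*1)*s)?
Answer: 146/69 ≈ 2.1159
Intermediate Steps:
c = -137 (c = -98 - 39 = -137)
(c - 155)/(G + (0*1)*s) = (-137 - 155)/(-138 + (0*1)*1) = -292/(-138 + 0*1) = -292/(-138 + 0) = -292/(-138) = -292*(-1/138) = 146/69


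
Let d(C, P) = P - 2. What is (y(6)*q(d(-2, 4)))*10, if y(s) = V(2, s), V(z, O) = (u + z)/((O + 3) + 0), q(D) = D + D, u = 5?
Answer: 280/9 ≈ 31.111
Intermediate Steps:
d(C, P) = -2 + P
q(D) = 2*D
V(z, O) = (5 + z)/(3 + O) (V(z, O) = (5 + z)/((O + 3) + 0) = (5 + z)/((3 + O) + 0) = (5 + z)/(3 + O))
y(s) = 7/(3 + s) (y(s) = (5 + 2)/(3 + s) = 7/(3 + s))
(y(6)*q(d(-2, 4)))*10 = ((7/(3 + 6))*(2*(-2 + 4)))*10 = ((7/9)*(2*2))*10 = ((7*(⅑))*4)*10 = ((7/9)*4)*10 = (28/9)*10 = 280/9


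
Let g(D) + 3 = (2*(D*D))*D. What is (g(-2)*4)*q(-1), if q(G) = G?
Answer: 76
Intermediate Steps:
g(D) = -3 + 2*D³ (g(D) = -3 + (2*(D*D))*D = -3 + (2*D²)*D = -3 + 2*D³)
(g(-2)*4)*q(-1) = ((-3 + 2*(-2)³)*4)*(-1) = ((-3 + 2*(-8))*4)*(-1) = ((-3 - 16)*4)*(-1) = -19*4*(-1) = -76*(-1) = 76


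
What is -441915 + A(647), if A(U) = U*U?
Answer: -23306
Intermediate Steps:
A(U) = U²
-441915 + A(647) = -441915 + 647² = -441915 + 418609 = -23306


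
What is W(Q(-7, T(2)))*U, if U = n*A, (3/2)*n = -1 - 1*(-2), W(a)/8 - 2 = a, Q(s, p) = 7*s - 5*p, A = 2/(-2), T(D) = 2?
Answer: 304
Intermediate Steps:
A = -1 (A = 2*(-1/2) = -1)
Q(s, p) = -5*p + 7*s
W(a) = 16 + 8*a
n = 2/3 (n = 2*(-1 - 1*(-2))/3 = 2*(-1 + 2)/3 = (2/3)*1 = 2/3 ≈ 0.66667)
U = -2/3 (U = (2/3)*(-1) = -2/3 ≈ -0.66667)
W(Q(-7, T(2)))*U = (16 + 8*(-5*2 + 7*(-7)))*(-2/3) = (16 + 8*(-10 - 49))*(-2/3) = (16 + 8*(-59))*(-2/3) = (16 - 472)*(-2/3) = -456*(-2/3) = 304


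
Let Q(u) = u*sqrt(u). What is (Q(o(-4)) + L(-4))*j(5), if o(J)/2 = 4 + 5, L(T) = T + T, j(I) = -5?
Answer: 40 - 270*sqrt(2) ≈ -341.84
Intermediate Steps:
L(T) = 2*T
o(J) = 18 (o(J) = 2*(4 + 5) = 2*9 = 18)
Q(u) = u**(3/2)
(Q(o(-4)) + L(-4))*j(5) = (18**(3/2) + 2*(-4))*(-5) = (54*sqrt(2) - 8)*(-5) = (-8 + 54*sqrt(2))*(-5) = 40 - 270*sqrt(2)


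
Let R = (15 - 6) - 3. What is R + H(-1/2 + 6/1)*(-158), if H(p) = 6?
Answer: -942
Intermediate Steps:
R = 6 (R = 9 - 3 = 6)
R + H(-1/2 + 6/1)*(-158) = 6 + 6*(-158) = 6 - 948 = -942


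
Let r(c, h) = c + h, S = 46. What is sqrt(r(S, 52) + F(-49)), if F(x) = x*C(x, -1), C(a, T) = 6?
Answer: 14*I ≈ 14.0*I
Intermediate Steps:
F(x) = 6*x (F(x) = x*6 = 6*x)
sqrt(r(S, 52) + F(-49)) = sqrt((46 + 52) + 6*(-49)) = sqrt(98 - 294) = sqrt(-196) = 14*I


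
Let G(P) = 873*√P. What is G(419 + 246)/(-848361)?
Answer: -291*√665/282787 ≈ -0.026537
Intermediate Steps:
G(419 + 246)/(-848361) = (873*√(419 + 246))/(-848361) = (873*√665)*(-1/848361) = -291*√665/282787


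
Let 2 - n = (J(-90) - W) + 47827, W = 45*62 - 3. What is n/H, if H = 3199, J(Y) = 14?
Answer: -6436/457 ≈ -14.083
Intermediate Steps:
W = 2787 (W = 2790 - 3 = 2787)
n = -45052 (n = 2 - ((14 - 1*2787) + 47827) = 2 - ((14 - 2787) + 47827) = 2 - (-2773 + 47827) = 2 - 1*45054 = 2 - 45054 = -45052)
n/H = -45052/3199 = -45052*1/3199 = -6436/457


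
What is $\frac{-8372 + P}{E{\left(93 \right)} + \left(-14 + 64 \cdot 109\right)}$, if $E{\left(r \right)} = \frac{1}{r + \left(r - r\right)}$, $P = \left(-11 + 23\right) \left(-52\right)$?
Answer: $- \frac{836628}{647467} \approx -1.2922$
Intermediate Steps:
$P = -624$ ($P = 12 \left(-52\right) = -624$)
$E{\left(r \right)} = \frac{1}{r}$ ($E{\left(r \right)} = \frac{1}{r + 0} = \frac{1}{r}$)
$\frac{-8372 + P}{E{\left(93 \right)} + \left(-14 + 64 \cdot 109\right)} = \frac{-8372 - 624}{\frac{1}{93} + \left(-14 + 64 \cdot 109\right)} = - \frac{8996}{\frac{1}{93} + \left(-14 + 6976\right)} = - \frac{8996}{\frac{1}{93} + 6962} = - \frac{8996}{\frac{647467}{93}} = \left(-8996\right) \frac{93}{647467} = - \frac{836628}{647467}$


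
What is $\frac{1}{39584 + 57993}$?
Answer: $\frac{1}{97577} \approx 1.0248 \cdot 10^{-5}$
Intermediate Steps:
$\frac{1}{39584 + 57993} = \frac{1}{97577}$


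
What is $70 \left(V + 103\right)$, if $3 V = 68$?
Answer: $\frac{26390}{3} \approx 8796.7$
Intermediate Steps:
$V = \frac{68}{3}$ ($V = \frac{1}{3} \cdot 68 = \frac{68}{3} \approx 22.667$)
$70 \left(V + 103\right) = 70 \left(\frac{68}{3} + 103\right) = 70 \cdot \frac{377}{3} = \frac{26390}{3}$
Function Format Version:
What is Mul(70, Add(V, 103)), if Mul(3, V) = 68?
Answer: Rational(26390, 3) ≈ 8796.7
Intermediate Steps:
V = Rational(68, 3) (V = Mul(Rational(1, 3), 68) = Rational(68, 3) ≈ 22.667)
Mul(70, Add(V, 103)) = Mul(70, Add(Rational(68, 3), 103)) = Mul(70, Rational(377, 3)) = Rational(26390, 3)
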